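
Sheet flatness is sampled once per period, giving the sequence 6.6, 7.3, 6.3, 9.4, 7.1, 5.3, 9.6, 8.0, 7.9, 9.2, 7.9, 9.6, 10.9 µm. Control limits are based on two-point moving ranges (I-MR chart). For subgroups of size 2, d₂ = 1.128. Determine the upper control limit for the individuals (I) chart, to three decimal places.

X̄ = (6.6 + 7.3 + 6.3 + 9.4 + 7.1 + 5.3 + 9.6 + 8.0 + 7.9 + 9.2 + 7.9 + 9.6 + 10.9) / 13 = 8.0846
Moving ranges: 0.7, 1.0, 3.1, 2.3, 1.8, 4.3, 1.6, 0.1, 1.3, 1.3, 1.7, 1.3; M̄R̄ = 20.5000 / 12 = 1.7083
UCL = X̄ + 3·M̄R̄/d₂ = 8.0846 + 3 × 1.7083 / 1.128 = 12.6281

12.628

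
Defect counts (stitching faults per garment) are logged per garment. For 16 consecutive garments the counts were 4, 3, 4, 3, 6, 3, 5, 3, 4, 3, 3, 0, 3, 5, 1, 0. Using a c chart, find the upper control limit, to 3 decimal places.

8.428

c̄ = (4 + 3 + 4 + 3 + 6 + 3 + 5 + 3 + 4 + 3 + 3 + 0 + 3 + 5 + 1 + 0) / 16 = 50 / 16 = 3.1250
UCL = c̄ + 3√c̄ = 3.1250 + 3 × √3.1250 = 3.1250 + 3 × 1.7678 = 8.4283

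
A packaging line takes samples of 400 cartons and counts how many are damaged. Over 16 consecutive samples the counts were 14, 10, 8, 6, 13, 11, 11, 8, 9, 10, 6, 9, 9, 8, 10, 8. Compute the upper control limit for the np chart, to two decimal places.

18.45

p̄ = Σdᵢ / (k·n) = 150 / (16 × 400) = 0.02344
UCL = np̄ + 3·√(np̄(1−p̄)) = 9.3750 + 3 × √(9.3750×0.97656) = 9.3750 + 3 × 3.0258 = 18.4523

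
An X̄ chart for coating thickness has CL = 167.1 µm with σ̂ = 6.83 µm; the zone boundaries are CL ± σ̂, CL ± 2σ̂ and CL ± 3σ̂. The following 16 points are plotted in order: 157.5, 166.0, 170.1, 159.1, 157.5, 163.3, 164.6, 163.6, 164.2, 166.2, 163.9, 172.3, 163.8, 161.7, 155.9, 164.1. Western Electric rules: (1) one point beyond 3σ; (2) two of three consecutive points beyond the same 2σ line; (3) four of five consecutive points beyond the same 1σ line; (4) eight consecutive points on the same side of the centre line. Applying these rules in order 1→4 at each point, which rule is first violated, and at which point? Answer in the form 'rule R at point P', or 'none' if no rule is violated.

Zone of each point (C = within 1σ̂, B = 1σ̂–2σ̂, A = 2σ̂–3σ̂, * = beyond 3σ̂; sign = side of CL): 1:-B, 2:-C, 3:+C, 4:-B, 5:-B, 6:-C, 7:-C, 8:-C, 9:-C, 10:-C, 11:-C, 12:+C, 13:-C, 14:-C, 15:-B, 16:-C
Rule 4 (eight consecutive points on the same side of the centre line) is satisfied at point 11.

rule 4 at point 11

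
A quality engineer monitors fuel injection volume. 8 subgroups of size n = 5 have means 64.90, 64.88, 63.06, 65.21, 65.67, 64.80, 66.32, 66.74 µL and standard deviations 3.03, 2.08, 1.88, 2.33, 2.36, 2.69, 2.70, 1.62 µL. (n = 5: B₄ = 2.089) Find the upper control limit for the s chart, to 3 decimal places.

4.880

s̄ = (3.03 + 2.08 + 1.88 + 2.33 + 2.36 + 2.69 + 2.70 + 1.62) / 8 = 2.3363
UCL_s = B₄·s̄ = 2.089 × 2.3363 = 4.8804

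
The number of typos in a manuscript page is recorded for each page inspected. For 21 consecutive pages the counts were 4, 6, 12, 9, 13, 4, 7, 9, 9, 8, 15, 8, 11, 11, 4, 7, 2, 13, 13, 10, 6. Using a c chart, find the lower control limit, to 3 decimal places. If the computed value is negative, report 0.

0.000

c̄ = (4 + 6 + 12 + 9 + 13 + 4 + 7 + 9 + 9 + 8 + 15 + 8 + 11 + 11 + 4 + 7 + 2 + 13 + 13 + 10 + 6) / 21 = 181 / 21 = 8.6190
LCL = c̄ − 3√c̄ = 8.6190 − 3 × 2.9358 = -0.1884 → 0 (cannot be negative)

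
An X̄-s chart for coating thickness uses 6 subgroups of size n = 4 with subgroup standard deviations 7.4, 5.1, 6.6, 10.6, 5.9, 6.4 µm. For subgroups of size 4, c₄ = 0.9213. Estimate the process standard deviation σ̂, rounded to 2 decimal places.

7.60

s̄ = (7.4 + 5.1 + 6.6 + 10.6 + 5.9 + 6.4) / 6 = 7.0000
σ̂ = s̄ / c₄ = 7.0000 / 0.9213 = 7.5980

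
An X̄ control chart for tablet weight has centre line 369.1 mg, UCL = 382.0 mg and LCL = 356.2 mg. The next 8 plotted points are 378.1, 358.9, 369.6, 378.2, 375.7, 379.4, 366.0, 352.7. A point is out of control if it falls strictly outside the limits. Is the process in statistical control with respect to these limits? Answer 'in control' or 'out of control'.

Compare each point to [356.2, 382.0]: sample 8 = 352.7 < LCL.

out of control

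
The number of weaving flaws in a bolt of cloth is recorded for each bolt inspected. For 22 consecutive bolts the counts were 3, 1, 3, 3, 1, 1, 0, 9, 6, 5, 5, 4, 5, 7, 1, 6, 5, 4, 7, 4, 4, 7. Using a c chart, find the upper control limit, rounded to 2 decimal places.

10.24

c̄ = (3 + 1 + 3 + 3 + 1 + 1 + 0 + 9 + 6 + 5 + 5 + 4 + 5 + 7 + 1 + 6 + 5 + 4 + 7 + 4 + 4 + 7) / 22 = 91 / 22 = 4.1364
UCL = c̄ + 3√c̄ = 4.1364 + 3 × √4.1364 = 4.1364 + 3 × 2.0338 = 10.2378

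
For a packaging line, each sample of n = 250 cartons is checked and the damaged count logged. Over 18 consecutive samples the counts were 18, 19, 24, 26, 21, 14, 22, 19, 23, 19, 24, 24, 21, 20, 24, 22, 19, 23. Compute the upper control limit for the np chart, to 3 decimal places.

p̄ = Σdᵢ / (k·n) = 382 / (18 × 250) = 0.08489
UCL = np̄ + 3·√(np̄(1−p̄)) = 21.2222 + 3 × √(21.2222×0.91511) = 21.2222 + 3 × 4.4069 = 34.4429

34.443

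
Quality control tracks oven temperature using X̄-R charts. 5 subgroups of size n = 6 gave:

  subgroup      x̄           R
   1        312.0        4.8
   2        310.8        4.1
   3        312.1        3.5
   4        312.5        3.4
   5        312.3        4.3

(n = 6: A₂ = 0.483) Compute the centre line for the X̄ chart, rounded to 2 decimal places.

X̄̄ = (312.0 + 310.8 + 312.1 + 312.5 + 312.3) / 5 = 1559.7000 / 5 = 311.9400
CL = X̄̄ = 311.9400

311.94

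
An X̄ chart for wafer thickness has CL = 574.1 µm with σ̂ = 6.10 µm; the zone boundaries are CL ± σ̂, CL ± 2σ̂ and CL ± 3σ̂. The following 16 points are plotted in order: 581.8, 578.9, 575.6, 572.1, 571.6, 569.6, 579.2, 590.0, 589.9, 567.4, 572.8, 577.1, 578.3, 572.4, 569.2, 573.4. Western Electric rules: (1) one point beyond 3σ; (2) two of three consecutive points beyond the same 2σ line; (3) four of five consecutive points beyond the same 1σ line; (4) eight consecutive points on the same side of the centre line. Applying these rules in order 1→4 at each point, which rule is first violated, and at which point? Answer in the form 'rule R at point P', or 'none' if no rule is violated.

Zone of each point (C = within 1σ̂, B = 1σ̂–2σ̂, A = 2σ̂–3σ̂, * = beyond 3σ̂; sign = side of CL): 1:+B, 2:+C, 3:+C, 4:-C, 5:-C, 6:-C, 7:+C, 8:+A, 9:+A, 10:-B, 11:-C, 12:+C, 13:+C, 14:-C, 15:-C, 16:-C
Rule 2 (two of three consecutive points beyond the same 2σ limit) is satisfied at point 9.

rule 2 at point 9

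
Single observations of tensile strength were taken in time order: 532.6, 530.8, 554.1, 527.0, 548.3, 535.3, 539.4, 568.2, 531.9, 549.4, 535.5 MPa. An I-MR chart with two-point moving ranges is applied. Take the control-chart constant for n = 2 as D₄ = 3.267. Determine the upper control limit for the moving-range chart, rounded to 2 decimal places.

Moving ranges: 1.8, 23.3, 27.1, 21.3, 13.0, 4.1, 28.8, 36.3, 17.5, 13.9; M̄R̄ = 187.1000 / 10 = 18.7100
UCL_MR = D₄·M̄R̄ = 3.267 × 18.7100 = 61.1256

61.13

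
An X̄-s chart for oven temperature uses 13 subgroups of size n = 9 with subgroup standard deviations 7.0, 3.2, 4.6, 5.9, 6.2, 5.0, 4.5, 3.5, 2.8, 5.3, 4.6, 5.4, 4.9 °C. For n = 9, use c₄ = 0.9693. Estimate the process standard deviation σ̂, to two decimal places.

s̄ = (7.0 + 3.2 + 4.6 + 5.9 + 6.2 + 5.0 + 4.5 + 3.5 + 2.8 + 5.3 + 4.6 + 5.4 + 4.9) / 13 = 4.8385
σ̂ = s̄ / c₄ = 4.8385 / 0.9693 = 4.9917

4.99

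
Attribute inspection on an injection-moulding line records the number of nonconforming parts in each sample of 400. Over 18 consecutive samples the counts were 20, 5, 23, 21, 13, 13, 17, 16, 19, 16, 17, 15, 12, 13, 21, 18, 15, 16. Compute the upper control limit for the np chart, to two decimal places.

27.91

p̄ = Σdᵢ / (k·n) = 290 / (18 × 400) = 0.04028
UCL = np̄ + 3·√(np̄(1−p̄)) = 16.1111 + 3 × √(16.1111×0.95972) = 16.1111 + 3 × 3.9322 = 27.9077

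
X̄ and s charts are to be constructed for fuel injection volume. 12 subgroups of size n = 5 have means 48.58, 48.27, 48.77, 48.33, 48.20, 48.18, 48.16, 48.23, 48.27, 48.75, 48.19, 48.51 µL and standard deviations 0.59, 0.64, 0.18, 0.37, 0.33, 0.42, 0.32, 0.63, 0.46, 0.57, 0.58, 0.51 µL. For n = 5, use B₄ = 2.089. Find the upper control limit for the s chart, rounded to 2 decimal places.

s̄ = (0.59 + 0.64 + 0.18 + 0.37 + 0.33 + 0.42 + 0.32 + 0.63 + 0.46 + 0.57 + 0.58 + 0.51) / 12 = 0.4667
UCL_s = B₄·s̄ = 2.089 × 0.4667 = 0.9749

0.97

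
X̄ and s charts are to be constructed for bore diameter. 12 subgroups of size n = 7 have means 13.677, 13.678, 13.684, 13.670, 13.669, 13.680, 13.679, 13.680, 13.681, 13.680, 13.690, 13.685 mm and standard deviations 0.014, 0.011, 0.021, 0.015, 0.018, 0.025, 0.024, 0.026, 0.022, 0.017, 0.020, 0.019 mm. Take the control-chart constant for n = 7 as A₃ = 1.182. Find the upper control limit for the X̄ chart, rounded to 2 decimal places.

13.70

X̄̄ = (13.677 + 13.678 + 13.684 + 13.670 + 13.669 + 13.680 + 13.679 + 13.680 + 13.681 + 13.680 + 13.690 + 13.685) / 12 = 13.6794
s̄ = (0.014 + 0.011 + 0.021 + 0.015 + 0.018 + 0.025 + 0.024 + 0.026 + 0.022 + 0.017 + 0.020 + 0.019) / 12 = 0.0193
UCL = X̄̄ + A₃·s̄ = 13.6794 + 1.182 × 0.0193 = 13.7023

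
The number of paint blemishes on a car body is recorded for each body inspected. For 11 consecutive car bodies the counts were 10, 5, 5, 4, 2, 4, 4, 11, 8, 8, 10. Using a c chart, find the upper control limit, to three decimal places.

14.076

c̄ = (10 + 5 + 5 + 4 + 2 + 4 + 4 + 11 + 8 + 8 + 10) / 11 = 71 / 11 = 6.4545
UCL = c̄ + 3√c̄ = 6.4545 + 3 × √6.4545 = 6.4545 + 3 × 2.5406 = 14.0763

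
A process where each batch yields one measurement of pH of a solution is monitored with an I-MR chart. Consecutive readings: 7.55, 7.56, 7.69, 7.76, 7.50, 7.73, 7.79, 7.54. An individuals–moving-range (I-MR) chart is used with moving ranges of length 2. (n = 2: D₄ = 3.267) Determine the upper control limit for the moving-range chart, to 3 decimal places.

0.471

Moving ranges: 0.01, 0.13, 0.07, 0.26, 0.23, 0.06, 0.25; M̄R̄ = 1.0100 / 7 = 0.1443
UCL_MR = D₄·M̄R̄ = 3.267 × 0.1443 = 0.4714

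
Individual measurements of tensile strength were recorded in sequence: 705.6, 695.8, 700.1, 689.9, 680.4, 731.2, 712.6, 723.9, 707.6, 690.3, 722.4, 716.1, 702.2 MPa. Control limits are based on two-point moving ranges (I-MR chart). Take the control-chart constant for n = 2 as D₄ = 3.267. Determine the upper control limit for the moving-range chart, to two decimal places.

54.56

Moving ranges: 9.8, 4.3, 10.2, 9.5, 50.8, 18.6, 11.3, 16.3, 17.3, 32.1, 6.3, 13.9; M̄R̄ = 200.4000 / 12 = 16.7000
UCL_MR = D₄·M̄R̄ = 3.267 × 16.7000 = 54.5589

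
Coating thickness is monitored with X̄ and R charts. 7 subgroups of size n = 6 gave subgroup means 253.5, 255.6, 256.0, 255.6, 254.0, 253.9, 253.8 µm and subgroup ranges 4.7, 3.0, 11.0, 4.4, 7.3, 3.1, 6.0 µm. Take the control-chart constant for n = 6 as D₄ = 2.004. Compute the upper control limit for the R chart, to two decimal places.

R̄ = (4.7 + 3.0 + 11.0 + 4.4 + 7.3 + 3.1 + 6.0) / 7 = 39.5000 / 7 = 5.6429
UCL_R = D₄·R̄ = 2.004 × 5.6429 = 11.3083

11.31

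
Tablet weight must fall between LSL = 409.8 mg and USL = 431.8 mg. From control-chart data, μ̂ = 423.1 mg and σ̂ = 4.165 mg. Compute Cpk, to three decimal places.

0.696

Cpu = (USL − μ̂) / (3σ̂) = (431.8 − 423.1) / (3 × 4.165) = 0.6963; Cpl = (μ̂ − LSL) / (3σ̂) = (423.1 − 409.8) / (3 × 4.165) = 1.0644; Cpk = min(Cpu, Cpl) = 0.6963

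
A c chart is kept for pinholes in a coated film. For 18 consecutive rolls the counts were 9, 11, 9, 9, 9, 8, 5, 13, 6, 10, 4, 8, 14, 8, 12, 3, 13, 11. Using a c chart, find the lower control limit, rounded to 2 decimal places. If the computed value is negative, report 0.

c̄ = (9 + 11 + 9 + 9 + 9 + 8 + 5 + 13 + 6 + 10 + 4 + 8 + 14 + 8 + 12 + 3 + 13 + 11) / 18 = 162 / 18 = 9.0000
LCL = c̄ − 3√c̄ = 9.0000 − 3 × 3.0000 = 0.0000

0.00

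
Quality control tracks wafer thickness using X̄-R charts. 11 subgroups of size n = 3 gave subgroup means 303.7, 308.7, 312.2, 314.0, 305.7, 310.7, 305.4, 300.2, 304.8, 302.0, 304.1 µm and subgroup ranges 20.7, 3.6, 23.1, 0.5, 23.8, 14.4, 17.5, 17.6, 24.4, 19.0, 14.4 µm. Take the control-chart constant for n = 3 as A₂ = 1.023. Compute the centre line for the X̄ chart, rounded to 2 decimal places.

306.50

X̄̄ = (303.7 + 308.7 + 312.2 + 314.0 + 305.7 + 310.7 + 305.4 + 300.2 + 304.8 + 302.0 + 304.1) / 11 = 3371.5000 / 11 = 306.5000
CL = X̄̄ = 306.5000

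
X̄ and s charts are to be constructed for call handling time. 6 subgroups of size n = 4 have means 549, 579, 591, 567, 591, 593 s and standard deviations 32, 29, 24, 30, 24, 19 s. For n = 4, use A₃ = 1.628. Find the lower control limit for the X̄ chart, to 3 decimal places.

535.463

X̄̄ = (549 + 579 + 591 + 567 + 591 + 593) / 6 = 578.3333
s̄ = (32 + 29 + 24 + 30 + 24 + 19) / 6 = 26.3333
LCL = X̄̄ − A₃·s̄ = 578.3333 − 1.628 × 26.3333 = 535.4627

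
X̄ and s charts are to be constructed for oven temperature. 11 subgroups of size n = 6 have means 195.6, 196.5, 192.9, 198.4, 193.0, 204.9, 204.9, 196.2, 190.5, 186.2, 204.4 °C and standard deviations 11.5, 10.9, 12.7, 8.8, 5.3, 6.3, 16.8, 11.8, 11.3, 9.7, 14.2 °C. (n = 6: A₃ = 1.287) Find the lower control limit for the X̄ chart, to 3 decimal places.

182.724

X̄̄ = (195.6 + 196.5 + 192.9 + 198.4 + 193.0 + 204.9 + 204.9 + 196.2 + 190.5 + 186.2 + 204.4) / 11 = 196.6818
s̄ = (11.5 + 10.9 + 12.7 + 8.8 + 5.3 + 6.3 + 16.8 + 11.8 + 11.3 + 9.7 + 14.2) / 11 = 10.8455
LCL = X̄̄ − A₃·s̄ = 196.6818 − 1.287 × 10.8455 = 182.7237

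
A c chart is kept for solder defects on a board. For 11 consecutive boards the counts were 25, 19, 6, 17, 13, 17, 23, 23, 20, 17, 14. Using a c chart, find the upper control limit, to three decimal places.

c̄ = (25 + 19 + 6 + 17 + 13 + 17 + 23 + 23 + 20 + 17 + 14) / 11 = 194 / 11 = 17.6364
UCL = c̄ + 3√c̄ = 17.6364 + 3 × √17.6364 = 17.6364 + 3 × 4.1996 = 30.2351

30.235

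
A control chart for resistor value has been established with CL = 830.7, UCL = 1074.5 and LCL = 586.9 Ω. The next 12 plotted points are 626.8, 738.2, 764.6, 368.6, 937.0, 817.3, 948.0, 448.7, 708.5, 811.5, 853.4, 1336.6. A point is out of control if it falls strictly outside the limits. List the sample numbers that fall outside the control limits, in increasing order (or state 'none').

Compare each point to [586.9, 1074.5]: sample 4 = 368.6 < LCL; sample 8 = 448.7 < LCL; sample 12 = 1336.6 > UCL.

4, 8, 12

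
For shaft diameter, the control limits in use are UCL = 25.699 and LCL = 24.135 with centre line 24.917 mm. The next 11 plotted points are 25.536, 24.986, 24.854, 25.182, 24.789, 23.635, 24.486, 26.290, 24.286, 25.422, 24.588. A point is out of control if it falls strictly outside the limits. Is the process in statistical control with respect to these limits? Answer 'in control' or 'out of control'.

Compare each point to [24.135, 25.699]: sample 6 = 23.635 < LCL; sample 8 = 26.290 > UCL.

out of control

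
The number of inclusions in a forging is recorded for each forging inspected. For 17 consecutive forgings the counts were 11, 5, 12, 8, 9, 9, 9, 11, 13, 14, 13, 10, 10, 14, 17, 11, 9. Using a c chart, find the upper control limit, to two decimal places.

c̄ = (11 + 5 + 12 + 8 + 9 + 9 + 9 + 11 + 13 + 14 + 13 + 10 + 10 + 14 + 17 + 11 + 9) / 17 = 185 / 17 = 10.8824
UCL = c̄ + 3√c̄ = 10.8824 + 3 × √10.8824 = 10.8824 + 3 × 3.2988 = 20.7789

20.78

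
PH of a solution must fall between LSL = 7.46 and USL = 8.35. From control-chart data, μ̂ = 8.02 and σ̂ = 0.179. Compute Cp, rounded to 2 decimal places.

Cp = (USL − LSL) / (6σ̂) = (8.35 − 7.46) / (6 × 0.179) = 0.8900 / 1.0740 = 0.8287

0.83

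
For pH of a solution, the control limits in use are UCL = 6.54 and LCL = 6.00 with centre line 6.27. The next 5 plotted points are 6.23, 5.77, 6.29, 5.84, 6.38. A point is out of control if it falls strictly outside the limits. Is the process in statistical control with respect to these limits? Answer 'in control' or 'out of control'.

out of control

Compare each point to [6.00, 6.54]: sample 2 = 5.77 < LCL; sample 4 = 5.84 < LCL.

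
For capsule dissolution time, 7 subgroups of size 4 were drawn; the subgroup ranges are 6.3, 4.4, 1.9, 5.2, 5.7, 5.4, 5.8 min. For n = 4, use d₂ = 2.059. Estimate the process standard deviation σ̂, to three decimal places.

R̄ = (6.3 + 4.4 + 1.9 + 5.2 + 5.7 + 5.4 + 5.8) / 7 = 4.9571
σ̂ = R̄ / d₂ = 4.9571 / 2.059 = 2.4075

2.408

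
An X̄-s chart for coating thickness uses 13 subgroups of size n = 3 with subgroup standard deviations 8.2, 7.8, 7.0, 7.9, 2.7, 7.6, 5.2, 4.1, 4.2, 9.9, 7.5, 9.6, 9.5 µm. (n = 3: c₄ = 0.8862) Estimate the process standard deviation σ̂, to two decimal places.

s̄ = (8.2 + 7.8 + 7.0 + 7.9 + 2.7 + 7.6 + 5.2 + 4.1 + 4.2 + 9.9 + 7.5 + 9.6 + 9.5) / 13 = 7.0154
σ̂ = s̄ / c₄ = 7.0154 / 0.8862 = 7.9163

7.92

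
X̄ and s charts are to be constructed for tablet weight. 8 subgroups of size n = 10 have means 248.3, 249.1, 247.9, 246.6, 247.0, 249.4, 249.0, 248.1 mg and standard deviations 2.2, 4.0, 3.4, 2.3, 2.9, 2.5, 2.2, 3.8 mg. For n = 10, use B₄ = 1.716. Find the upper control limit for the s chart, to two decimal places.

s̄ = (2.2 + 4.0 + 3.4 + 2.3 + 2.9 + 2.5 + 2.2 + 3.8) / 8 = 2.9125
UCL_s = B₄·s̄ = 1.716 × 2.9125 = 4.9978

5.00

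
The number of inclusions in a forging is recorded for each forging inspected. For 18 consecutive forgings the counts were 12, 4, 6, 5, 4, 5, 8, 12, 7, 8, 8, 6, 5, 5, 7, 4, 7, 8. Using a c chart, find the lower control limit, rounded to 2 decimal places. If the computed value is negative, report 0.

0.00

c̄ = (12 + 4 + 6 + 5 + 4 + 5 + 8 + 12 + 7 + 8 + 8 + 6 + 5 + 5 + 7 + 4 + 7 + 8) / 18 = 121 / 18 = 6.7222
LCL = c̄ − 3√c̄ = 6.7222 − 3 × 2.5927 = -1.0560 → 0 (cannot be negative)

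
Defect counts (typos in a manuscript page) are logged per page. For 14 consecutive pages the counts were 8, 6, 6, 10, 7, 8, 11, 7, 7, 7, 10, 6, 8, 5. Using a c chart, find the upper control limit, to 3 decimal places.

c̄ = (8 + 6 + 6 + 10 + 7 + 8 + 11 + 7 + 7 + 7 + 10 + 6 + 8 + 5) / 14 = 106 / 14 = 7.5714
UCL = c̄ + 3√c̄ = 7.5714 + 3 × √7.5714 = 7.5714 + 3 × 2.7516 = 15.8263

15.826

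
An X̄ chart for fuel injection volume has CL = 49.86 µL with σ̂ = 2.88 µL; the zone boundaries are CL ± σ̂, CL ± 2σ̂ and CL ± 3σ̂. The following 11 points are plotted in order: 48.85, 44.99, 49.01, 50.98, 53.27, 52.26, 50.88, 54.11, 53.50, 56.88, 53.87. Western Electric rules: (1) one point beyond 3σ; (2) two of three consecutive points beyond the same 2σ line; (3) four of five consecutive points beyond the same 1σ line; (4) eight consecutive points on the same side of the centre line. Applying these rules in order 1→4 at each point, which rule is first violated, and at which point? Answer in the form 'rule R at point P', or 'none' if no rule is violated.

Zone of each point (C = within 1σ̂, B = 1σ̂–2σ̂, A = 2σ̂–3σ̂, * = beyond 3σ̂; sign = side of CL): 1:-C, 2:-B, 3:-C, 4:+C, 5:+B, 6:+C, 7:+C, 8:+B, 9:+B, 10:+A, 11:+B
Rule 3 (four of five consecutive points beyond the same 1σ limit) is satisfied at point 11.

rule 3 at point 11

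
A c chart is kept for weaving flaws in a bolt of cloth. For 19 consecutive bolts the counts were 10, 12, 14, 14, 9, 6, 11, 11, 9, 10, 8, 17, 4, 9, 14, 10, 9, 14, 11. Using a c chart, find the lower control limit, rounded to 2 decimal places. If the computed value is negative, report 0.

0.85

c̄ = (10 + 12 + 14 + 14 + 9 + 6 + 11 + 11 + 9 + 10 + 8 + 17 + 4 + 9 + 14 + 10 + 9 + 14 + 11) / 19 = 202 / 19 = 10.6316
LCL = c̄ − 3√c̄ = 10.6316 − 3 × 3.2606 = 0.8497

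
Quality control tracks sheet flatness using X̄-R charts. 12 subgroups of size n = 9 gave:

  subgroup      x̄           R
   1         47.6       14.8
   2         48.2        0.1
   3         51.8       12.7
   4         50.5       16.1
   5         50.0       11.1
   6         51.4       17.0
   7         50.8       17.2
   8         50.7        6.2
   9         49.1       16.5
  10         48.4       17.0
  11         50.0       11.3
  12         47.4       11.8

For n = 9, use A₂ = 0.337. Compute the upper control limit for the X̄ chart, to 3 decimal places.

53.921

X̄̄ = (47.6 + 48.2 + 51.8 + 50.5 + 50.0 + 51.4 + 50.8 + 50.7 + 49.1 + 48.4 + 50.0 + 47.4) / 12 = 595.9000 / 12 = 49.6583
R̄ = (14.8 + 0.1 + 12.7 + 16.1 + 11.1 + 17.0 + 17.2 + 6.2 + 16.5 + 17.0 + 11.3 + 11.8) / 12 = 151.8000 / 12 = 12.6500
UCL = X̄̄ + A₂·R̄ = 49.6583 + 0.337 × 12.6500 = 53.9214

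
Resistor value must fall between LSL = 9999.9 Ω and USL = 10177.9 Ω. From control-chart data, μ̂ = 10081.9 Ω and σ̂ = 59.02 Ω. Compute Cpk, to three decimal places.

Cpu = (USL − μ̂) / (3σ̂) = (10177.9 − 10081.9) / (3 × 59.02) = 0.5422; Cpl = (μ̂ − LSL) / (3σ̂) = (10081.9 − 9999.9) / (3 × 59.02) = 0.4631; Cpk = min(Cpu, Cpl) = 0.4631

0.463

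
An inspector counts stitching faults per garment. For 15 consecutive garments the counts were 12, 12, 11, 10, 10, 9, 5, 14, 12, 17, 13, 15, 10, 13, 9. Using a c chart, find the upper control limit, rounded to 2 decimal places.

21.63

c̄ = (12 + 12 + 11 + 10 + 10 + 9 + 5 + 14 + 12 + 17 + 13 + 15 + 10 + 13 + 9) / 15 = 172 / 15 = 11.4667
UCL = c̄ + 3√c̄ = 11.4667 + 3 × √11.4667 = 11.4667 + 3 × 3.3862 = 21.6254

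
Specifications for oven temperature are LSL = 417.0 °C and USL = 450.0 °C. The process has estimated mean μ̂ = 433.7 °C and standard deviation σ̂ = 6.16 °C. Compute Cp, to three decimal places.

0.893

Cp = (USL − LSL) / (6σ̂) = (450.0 − 417.0) / (6 × 6.16) = 33.0000 / 36.9600 = 0.8929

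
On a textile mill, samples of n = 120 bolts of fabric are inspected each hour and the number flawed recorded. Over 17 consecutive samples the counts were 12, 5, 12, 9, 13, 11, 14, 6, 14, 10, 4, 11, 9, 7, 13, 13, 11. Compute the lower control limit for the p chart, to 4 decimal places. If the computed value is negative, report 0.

p̄ = Σdᵢ / (k·n) = 174 / (17 × 120) = 0.08529
LCL = p̄ − 3·√(p̄(1−p̄)/n) = 0.08529 − 3 × 0.02550 = 0.00880

0.0088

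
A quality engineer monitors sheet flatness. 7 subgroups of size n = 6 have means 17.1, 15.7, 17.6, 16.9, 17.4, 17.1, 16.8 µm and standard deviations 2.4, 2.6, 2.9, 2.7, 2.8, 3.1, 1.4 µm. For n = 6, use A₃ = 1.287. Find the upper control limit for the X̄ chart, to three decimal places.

X̄̄ = (17.1 + 15.7 + 17.6 + 16.9 + 17.4 + 17.1 + 16.8) / 7 = 16.9429
s̄ = (2.4 + 2.6 + 2.9 + 2.7 + 2.8 + 3.1 + 1.4) / 7 = 2.5571
UCL = X̄̄ + A₃·s̄ = 16.9429 + 1.287 × 2.5571 = 20.2339

20.234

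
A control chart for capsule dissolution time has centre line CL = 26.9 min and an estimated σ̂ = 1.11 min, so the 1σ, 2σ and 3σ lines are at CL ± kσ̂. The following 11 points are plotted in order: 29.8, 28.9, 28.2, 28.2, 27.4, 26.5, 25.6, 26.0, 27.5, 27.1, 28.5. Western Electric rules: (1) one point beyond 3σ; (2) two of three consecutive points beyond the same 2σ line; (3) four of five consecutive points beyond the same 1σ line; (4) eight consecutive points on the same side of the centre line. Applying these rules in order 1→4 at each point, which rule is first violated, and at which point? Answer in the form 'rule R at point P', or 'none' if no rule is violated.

rule 3 at point 4

Zone of each point (C = within 1σ̂, B = 1σ̂–2σ̂, A = 2σ̂–3σ̂, * = beyond 3σ̂; sign = side of CL): 1:+A, 2:+B, 3:+B, 4:+B, 5:+C, 6:-C, 7:-B, 8:-C, 9:+C, 10:+C, 11:+B
Rule 3 (four of five consecutive points beyond the same 1σ limit) is satisfied at point 4.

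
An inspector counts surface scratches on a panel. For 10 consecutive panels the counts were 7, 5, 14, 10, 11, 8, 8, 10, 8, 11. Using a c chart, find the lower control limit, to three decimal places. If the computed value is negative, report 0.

0.101

c̄ = (7 + 5 + 14 + 10 + 11 + 8 + 8 + 10 + 8 + 11) / 10 = 92 / 10 = 9.2000
LCL = c̄ − 3√c̄ = 9.2000 − 3 × 3.0332 = 0.1005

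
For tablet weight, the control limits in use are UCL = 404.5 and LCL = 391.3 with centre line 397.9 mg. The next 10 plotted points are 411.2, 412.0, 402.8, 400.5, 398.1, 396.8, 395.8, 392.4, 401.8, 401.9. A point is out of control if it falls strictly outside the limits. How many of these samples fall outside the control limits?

2

Compare each point to [391.3, 404.5]: sample 1 = 411.2 > UCL; sample 2 = 412.0 > UCL.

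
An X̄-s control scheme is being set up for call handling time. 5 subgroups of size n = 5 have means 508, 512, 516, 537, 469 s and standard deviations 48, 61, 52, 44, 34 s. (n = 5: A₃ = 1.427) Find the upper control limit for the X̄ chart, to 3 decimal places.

X̄̄ = (508 + 512 + 516 + 537 + 469) / 5 = 508.4000
s̄ = (48 + 61 + 52 + 44 + 34) / 5 = 47.8000
UCL = X̄̄ + A₃·s̄ = 508.4000 + 1.427 × 47.8000 = 576.6106

576.611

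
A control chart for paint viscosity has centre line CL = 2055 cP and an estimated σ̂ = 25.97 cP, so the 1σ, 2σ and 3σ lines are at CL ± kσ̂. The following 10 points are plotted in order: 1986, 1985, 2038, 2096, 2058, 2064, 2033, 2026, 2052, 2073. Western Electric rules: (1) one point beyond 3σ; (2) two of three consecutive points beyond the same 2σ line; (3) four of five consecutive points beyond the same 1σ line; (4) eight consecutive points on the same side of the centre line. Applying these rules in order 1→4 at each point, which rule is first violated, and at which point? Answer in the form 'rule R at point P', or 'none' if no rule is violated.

rule 2 at point 2

Zone of each point (C = within 1σ̂, B = 1σ̂–2σ̂, A = 2σ̂–3σ̂, * = beyond 3σ̂; sign = side of CL): 1:-A, 2:-A, 3:-C, 4:+B, 5:+C, 6:+C, 7:-C, 8:-B, 9:-C, 10:+C
Rule 2 (two of three consecutive points beyond the same 2σ limit) is satisfied at point 2.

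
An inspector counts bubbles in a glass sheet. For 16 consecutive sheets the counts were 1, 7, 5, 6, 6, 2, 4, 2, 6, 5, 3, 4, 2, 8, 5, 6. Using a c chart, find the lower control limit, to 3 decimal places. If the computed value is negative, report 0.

c̄ = (1 + 7 + 5 + 6 + 6 + 2 + 4 + 2 + 6 + 5 + 3 + 4 + 2 + 8 + 5 + 6) / 16 = 72 / 16 = 4.5000
LCL = c̄ − 3√c̄ = 4.5000 − 3 × 2.1213 = -1.8640 → 0 (cannot be negative)

0.000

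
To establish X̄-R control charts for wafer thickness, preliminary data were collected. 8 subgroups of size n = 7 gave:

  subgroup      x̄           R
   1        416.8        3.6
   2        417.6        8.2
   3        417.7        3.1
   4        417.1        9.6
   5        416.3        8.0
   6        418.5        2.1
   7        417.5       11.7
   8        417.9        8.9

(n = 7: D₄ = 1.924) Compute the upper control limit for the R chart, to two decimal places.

R̄ = (3.6 + 8.2 + 3.1 + 9.6 + 8.0 + 2.1 + 11.7 + 8.9) / 8 = 55.2000 / 8 = 6.9000
UCL_R = D₄·R̄ = 1.924 × 6.9000 = 13.2756

13.28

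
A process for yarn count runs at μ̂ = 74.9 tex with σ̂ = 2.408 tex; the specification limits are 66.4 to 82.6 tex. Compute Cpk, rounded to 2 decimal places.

1.07

Cpu = (USL − μ̂) / (3σ̂) = (82.6 − 74.9) / (3 × 2.408) = 1.0659; Cpl = (μ̂ − LSL) / (3σ̂) = (74.9 − 66.4) / (3 × 2.408) = 1.1766; Cpk = min(Cpu, Cpl) = 1.0659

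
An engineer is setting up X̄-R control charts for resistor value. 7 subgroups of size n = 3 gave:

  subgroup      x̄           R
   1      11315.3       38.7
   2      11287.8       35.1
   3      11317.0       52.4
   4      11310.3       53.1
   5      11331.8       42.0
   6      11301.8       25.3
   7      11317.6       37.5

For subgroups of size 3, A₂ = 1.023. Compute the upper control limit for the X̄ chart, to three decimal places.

X̄̄ = (11315.3 + 11287.8 + 11317.0 + 11310.3 + 11331.8 + 11301.8 + 11317.6) / 7 = 79181.6000 / 7 = 11311.6571
R̄ = (38.7 + 35.1 + 52.4 + 53.1 + 42.0 + 25.3 + 37.5) / 7 = 284.1000 / 7 = 40.5857
UCL = X̄̄ + A₂·R̄ = 11311.6571 + 1.023 × 40.5857 = 11353.1763

11353.176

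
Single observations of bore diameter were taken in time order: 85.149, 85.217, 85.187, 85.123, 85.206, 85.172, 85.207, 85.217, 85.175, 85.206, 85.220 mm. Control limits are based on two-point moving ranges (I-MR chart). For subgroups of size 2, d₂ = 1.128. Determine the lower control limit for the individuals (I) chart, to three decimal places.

85.080

X̄ = (85.149 + 85.217 + 85.187 + 85.123 + 85.206 + 85.172 + 85.207 + 85.217 + 85.175 + 85.206 + 85.220) / 11 = 85.1890
Moving ranges: 0.068, 0.030, 0.064, 0.083, 0.034, 0.035, 0.010, 0.042, 0.031, 0.014; M̄R̄ = 0.4110 / 10 = 0.0411
LCL = X̄ − 3·M̄R̄/d₂ = 85.1890 − 3 × 0.0411 / 1.128 = 85.0797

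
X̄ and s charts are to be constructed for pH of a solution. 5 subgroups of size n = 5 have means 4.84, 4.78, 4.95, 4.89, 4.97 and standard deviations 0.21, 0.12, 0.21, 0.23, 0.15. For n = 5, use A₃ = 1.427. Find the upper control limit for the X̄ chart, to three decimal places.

5.149

X̄̄ = (4.84 + 4.78 + 4.95 + 4.89 + 4.97) / 5 = 4.8860
s̄ = (0.21 + 0.12 + 0.21 + 0.23 + 0.15) / 5 = 0.1840
UCL = X̄̄ + A₃·s̄ = 4.8860 + 1.427 × 0.1840 = 5.1486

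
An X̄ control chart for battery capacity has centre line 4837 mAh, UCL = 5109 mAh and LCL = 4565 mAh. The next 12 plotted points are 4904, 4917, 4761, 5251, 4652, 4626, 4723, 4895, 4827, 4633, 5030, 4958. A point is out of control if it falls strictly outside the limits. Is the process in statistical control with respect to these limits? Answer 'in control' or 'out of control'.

out of control

Compare each point to [4565, 5109]: sample 4 = 5251 > UCL.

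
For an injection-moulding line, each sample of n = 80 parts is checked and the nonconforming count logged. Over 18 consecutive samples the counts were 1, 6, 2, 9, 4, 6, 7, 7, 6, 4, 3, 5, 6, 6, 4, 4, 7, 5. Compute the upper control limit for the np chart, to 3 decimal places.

11.673

p̄ = Σdᵢ / (k·n) = 92 / (18 × 80) = 0.06389
UCL = np̄ + 3·√(np̄(1−p̄)) = 5.1111 + 3 × √(5.1111×0.93611) = 5.1111 + 3 × 2.1874 = 11.6732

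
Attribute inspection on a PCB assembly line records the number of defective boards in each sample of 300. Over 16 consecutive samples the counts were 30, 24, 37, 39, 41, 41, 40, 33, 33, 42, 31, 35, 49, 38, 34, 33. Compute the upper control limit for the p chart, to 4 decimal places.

p̄ = Σdᵢ / (k·n) = 580 / (16 × 300) = 0.12083
UCL = p̄ + 3·√(p̄(1−p̄)/n) = 0.12083 + 3 × √(0.12083×0.87917/300) = 0.12083 + 3 × 0.01882 = 0.17729

0.1773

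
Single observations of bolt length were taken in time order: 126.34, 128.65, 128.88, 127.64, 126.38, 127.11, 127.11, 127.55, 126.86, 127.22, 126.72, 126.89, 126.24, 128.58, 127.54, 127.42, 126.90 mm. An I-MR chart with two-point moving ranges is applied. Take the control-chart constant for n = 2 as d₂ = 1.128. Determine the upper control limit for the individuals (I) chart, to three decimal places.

X̄ = (126.34 + 128.65 + 128.88 + 127.64 + 126.38 + 127.11 + 127.11 + 127.55 + 126.86 + 127.22 + 126.72 + 126.89 + 126.24 + 128.58 + 127.54 + 127.42 + 126.90) / 17 = 127.2959
Moving ranges: 2.31, 0.23, 1.24, 1.26, 0.73, 0.00, 0.44, 0.69, 0.36, 0.50, 0.17, 0.65, 2.34, 1.04, 0.12, 0.52; M̄R̄ = 12.6000 / 16 = 0.7875
UCL = X̄ + 3·M̄R̄/d₂ = 127.2959 + 3 × 0.7875 / 1.128 = 129.3903

129.390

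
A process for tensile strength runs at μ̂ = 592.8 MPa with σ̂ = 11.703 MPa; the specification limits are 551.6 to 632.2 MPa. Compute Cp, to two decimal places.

1.15

Cp = (USL − LSL) / (6σ̂) = (632.2 − 551.6) / (6 × 11.703) = 80.6000 / 70.2180 = 1.1479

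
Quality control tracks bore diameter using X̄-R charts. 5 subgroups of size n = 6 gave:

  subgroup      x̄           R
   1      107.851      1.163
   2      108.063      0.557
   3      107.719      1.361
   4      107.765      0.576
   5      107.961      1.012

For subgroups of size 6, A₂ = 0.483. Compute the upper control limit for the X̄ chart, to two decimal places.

108.32

X̄̄ = (107.851 + 108.063 + 107.719 + 107.765 + 107.961) / 5 = 539.3590 / 5 = 107.8718
R̄ = (1.163 + 0.557 + 1.361 + 0.576 + 1.012) / 5 = 4.6690 / 5 = 0.9338
UCL = X̄̄ + A₂·R̄ = 107.8718 + 0.483 × 0.9338 = 108.3228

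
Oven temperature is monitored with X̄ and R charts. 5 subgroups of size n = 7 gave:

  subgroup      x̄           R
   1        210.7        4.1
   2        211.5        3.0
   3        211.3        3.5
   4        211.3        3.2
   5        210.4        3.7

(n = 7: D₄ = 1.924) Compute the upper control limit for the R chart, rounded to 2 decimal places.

6.73

R̄ = (4.1 + 3.0 + 3.5 + 3.2 + 3.7) / 5 = 17.5000 / 5 = 3.5000
UCL_R = D₄·R̄ = 1.924 × 3.5000 = 6.7340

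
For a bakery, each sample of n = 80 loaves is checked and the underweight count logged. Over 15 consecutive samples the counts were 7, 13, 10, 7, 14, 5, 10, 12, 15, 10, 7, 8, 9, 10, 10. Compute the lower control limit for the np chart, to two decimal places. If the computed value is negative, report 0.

p̄ = Σdᵢ / (k·n) = 147 / (15 × 80) = 0.12250
LCL = np̄ − 3·√(np̄(1−p̄)) = 9.8000 − 3 × 2.9325 = 1.0025

1.00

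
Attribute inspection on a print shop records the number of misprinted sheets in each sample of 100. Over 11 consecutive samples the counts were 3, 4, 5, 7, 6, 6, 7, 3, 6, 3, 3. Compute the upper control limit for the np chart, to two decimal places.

11.24

p̄ = Σdᵢ / (k·n) = 53 / (11 × 100) = 0.04818
UCL = np̄ + 3·√(np̄(1−p̄)) = 4.8182 + 3 × √(4.8182×0.95182) = 4.8182 + 3 × 2.1415 = 11.2427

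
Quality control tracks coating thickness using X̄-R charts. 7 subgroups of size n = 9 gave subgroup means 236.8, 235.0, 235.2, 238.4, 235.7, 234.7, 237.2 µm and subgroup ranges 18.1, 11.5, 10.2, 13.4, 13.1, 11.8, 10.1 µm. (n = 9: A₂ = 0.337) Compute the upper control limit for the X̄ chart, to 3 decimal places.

240.389

X̄̄ = (236.8 + 235.0 + 235.2 + 238.4 + 235.7 + 234.7 + 237.2) / 7 = 1653.0000 / 7 = 236.1429
R̄ = (18.1 + 11.5 + 10.2 + 13.4 + 13.1 + 11.8 + 10.1) / 7 = 88.2000 / 7 = 12.6000
UCL = X̄̄ + A₂·R̄ = 236.1429 + 0.337 × 12.6000 = 240.3891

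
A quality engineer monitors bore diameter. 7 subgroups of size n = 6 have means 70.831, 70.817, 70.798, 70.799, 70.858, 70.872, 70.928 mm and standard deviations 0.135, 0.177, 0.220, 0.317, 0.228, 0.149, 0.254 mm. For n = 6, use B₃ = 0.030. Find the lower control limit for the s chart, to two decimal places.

s̄ = (0.135 + 0.177 + 0.220 + 0.317 + 0.228 + 0.149 + 0.254) / 7 = 0.2114
LCL_s = B₃·s̄ = 0.030 × 0.2114 = 0.0063

0.01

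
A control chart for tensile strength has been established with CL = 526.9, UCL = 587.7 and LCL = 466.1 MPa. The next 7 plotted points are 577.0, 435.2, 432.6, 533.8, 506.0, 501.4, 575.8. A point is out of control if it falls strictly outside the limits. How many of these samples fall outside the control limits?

2

Compare each point to [466.1, 587.7]: sample 2 = 435.2 < LCL; sample 3 = 432.6 < LCL.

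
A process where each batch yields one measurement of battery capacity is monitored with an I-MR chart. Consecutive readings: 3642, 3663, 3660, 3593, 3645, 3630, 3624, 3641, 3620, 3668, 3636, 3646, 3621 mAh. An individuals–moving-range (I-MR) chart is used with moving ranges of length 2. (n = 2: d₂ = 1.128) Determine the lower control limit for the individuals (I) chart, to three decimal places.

3567.358

X̄ = (3642 + 3663 + 3660 + 3593 + 3645 + 3630 + 3624 + 3641 + 3620 + 3668 + 3636 + 3646 + 3621) / 13 = 3637.6154
Moving ranges: 21, 3, 67, 52, 15, 6, 17, 21, 48, 32, 10, 25; M̄R̄ = 317.0000 / 12 = 26.4167
LCL = X̄ − 3·M̄R̄/d₂ = 3637.6154 − 3 × 26.4167 / 1.128 = 3567.3583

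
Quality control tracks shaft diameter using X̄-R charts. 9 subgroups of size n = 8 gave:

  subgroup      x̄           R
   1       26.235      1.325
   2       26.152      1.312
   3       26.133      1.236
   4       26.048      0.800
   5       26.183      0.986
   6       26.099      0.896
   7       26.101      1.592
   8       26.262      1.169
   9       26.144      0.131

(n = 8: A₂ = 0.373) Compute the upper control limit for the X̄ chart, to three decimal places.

X̄̄ = (26.235 + 26.152 + 26.133 + 26.048 + 26.183 + 26.099 + 26.101 + 26.262 + 26.144) / 9 = 235.3570 / 9 = 26.1508
R̄ = (1.325 + 1.312 + 1.236 + 0.800 + 0.986 + 0.896 + 1.592 + 1.169 + 0.131) / 9 = 9.4470 / 9 = 1.0497
UCL = X̄̄ + A₂·R̄ = 26.1508 + 0.373 × 1.0497 = 26.5423

26.542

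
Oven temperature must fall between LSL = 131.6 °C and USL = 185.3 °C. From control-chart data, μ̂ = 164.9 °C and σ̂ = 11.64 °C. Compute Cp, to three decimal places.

0.769

Cp = (USL − LSL) / (6σ̂) = (185.3 − 131.6) / (6 × 11.64) = 53.7000 / 69.8400 = 0.7689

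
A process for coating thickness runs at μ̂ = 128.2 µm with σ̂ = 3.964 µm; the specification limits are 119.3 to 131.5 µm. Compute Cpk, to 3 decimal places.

0.277

Cpu = (USL − μ̂) / (3σ̂) = (131.5 − 128.2) / (3 × 3.964) = 0.2775; Cpl = (μ̂ − LSL) / (3σ̂) = (128.2 − 119.3) / (3 × 3.964) = 0.7484; Cpk = min(Cpu, Cpl) = 0.2775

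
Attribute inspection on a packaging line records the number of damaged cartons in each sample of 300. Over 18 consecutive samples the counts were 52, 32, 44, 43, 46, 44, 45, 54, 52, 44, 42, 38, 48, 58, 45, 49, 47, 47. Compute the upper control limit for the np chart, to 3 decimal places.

p̄ = Σdᵢ / (k·n) = 830 / (18 × 300) = 0.15370
UCL = np̄ + 3·√(np̄(1−p̄)) = 46.1111 + 3 × √(46.1111×0.84630) = 46.1111 + 3 × 6.2469 = 64.8518

64.852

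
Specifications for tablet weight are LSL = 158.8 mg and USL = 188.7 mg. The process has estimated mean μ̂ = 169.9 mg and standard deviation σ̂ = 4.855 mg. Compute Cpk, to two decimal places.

Cpu = (USL − μ̂) / (3σ̂) = (188.7 − 169.9) / (3 × 4.855) = 1.2908; Cpl = (μ̂ − LSL) / (3σ̂) = (169.9 − 158.8) / (3 × 4.855) = 0.7621; Cpk = min(Cpu, Cpl) = 0.7621

0.76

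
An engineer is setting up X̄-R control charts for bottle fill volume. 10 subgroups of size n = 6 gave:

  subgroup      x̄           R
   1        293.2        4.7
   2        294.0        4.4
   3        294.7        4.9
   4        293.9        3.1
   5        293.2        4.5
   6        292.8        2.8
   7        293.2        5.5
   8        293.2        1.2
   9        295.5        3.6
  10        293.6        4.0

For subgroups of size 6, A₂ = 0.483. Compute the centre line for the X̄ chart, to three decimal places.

X̄̄ = (293.2 + 294.0 + 294.7 + 293.9 + 293.2 + 292.8 + 293.2 + 293.2 + 295.5 + 293.6) / 10 = 2937.3000 / 10 = 293.7300
CL = X̄̄ = 293.7300

293.730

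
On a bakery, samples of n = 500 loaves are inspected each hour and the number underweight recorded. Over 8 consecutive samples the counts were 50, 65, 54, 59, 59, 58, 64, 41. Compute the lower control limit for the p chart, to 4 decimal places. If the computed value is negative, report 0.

0.0701

p̄ = Σdᵢ / (k·n) = 450 / (8 × 500) = 0.11250
LCL = p̄ − 3·√(p̄(1−p̄)/n) = 0.11250 − 3 × 0.01413 = 0.07011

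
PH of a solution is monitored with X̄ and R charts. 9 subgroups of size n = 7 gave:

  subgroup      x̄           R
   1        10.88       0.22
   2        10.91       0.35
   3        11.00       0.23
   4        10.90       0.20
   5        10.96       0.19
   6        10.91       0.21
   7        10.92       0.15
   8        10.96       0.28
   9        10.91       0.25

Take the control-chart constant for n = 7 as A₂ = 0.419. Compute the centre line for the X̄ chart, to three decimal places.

X̄̄ = (10.88 + 10.91 + 11.00 + 10.90 + 10.96 + 10.91 + 10.92 + 10.96 + 10.91) / 9 = 98.3500 / 9 = 10.9278
CL = X̄̄ = 10.9278

10.928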